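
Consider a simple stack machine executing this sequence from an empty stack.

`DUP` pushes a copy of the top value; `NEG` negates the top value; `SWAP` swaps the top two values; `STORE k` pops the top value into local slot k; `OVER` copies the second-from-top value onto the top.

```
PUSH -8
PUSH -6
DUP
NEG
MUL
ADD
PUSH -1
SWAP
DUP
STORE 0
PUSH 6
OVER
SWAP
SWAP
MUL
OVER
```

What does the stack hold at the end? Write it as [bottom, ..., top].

[-1, -44, -264, -44]

PUSH -8 → [-8]
PUSH -6 → [-8, -6]
DUP     → [-8, -6, -6]
NEG     → [-8, -6, 6]
MUL     → [-8, -36]
ADD     → [-44]
PUSH -1 → [-44, -1]
SWAP    → [-1, -44]
DUP     → [-1, -44, -44]
STORE 0 → [-1, -44]
PUSH 6  → [-1, -44, 6]
OVER    → [-1, -44, 6, -44]
SWAP    → [-1, -44, -44, 6]
SWAP    → [-1, -44, 6, -44]
MUL     → [-1, -44, -264]
OVER    → [-1, -44, -264, -44]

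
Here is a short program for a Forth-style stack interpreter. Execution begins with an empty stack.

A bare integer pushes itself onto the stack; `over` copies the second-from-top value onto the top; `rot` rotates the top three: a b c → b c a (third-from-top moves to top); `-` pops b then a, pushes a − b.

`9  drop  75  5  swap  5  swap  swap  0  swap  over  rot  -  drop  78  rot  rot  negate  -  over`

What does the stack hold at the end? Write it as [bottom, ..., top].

[5, 78, 80, 78]

9      : 9
drop   : (empty)
75     : 75
5      : 75 5
swap   : 5 75
5      : 5 75 5
swap   : 5 5 75
swap   : 5 75 5
0      : 5 75 5 0
swap   : 5 75 0 5
over   : 5 75 0 5 0
rot    : 5 75 5 0 0
-      : 5 75 5 0
drop   : 5 75 5
78     : 5 75 5 78
rot    : 5 5 78 75
rot    : 5 78 75 5
negate : 5 78 75 -5
-      : 5 78 80
over   : 5 78 80 78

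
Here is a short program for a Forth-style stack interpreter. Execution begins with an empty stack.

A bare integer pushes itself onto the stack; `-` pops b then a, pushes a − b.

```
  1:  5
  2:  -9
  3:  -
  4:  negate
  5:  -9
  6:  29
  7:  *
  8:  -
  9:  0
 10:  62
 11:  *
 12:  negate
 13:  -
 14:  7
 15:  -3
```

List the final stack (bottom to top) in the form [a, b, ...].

5      → 5
-9     → 5 -9
-      → 14
negate → -14
-9     → -14 -9
29     → -14 -9 29
*      → -14 -261
-      → 247
0      → 247 0
62     → 247 0 62
*      → 247 0
negate → 247 0
-      → 247
7      → 247 7
-3     → 247 7 -3

[247, 7, -3]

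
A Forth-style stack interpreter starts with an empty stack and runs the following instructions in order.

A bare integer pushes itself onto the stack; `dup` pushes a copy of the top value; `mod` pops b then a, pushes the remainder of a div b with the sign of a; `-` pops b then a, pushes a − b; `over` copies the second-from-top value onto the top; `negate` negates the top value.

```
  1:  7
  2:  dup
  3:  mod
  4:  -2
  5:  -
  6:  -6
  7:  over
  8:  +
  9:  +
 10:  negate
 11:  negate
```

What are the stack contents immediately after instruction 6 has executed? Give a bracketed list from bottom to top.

[2, -6]

7   -> [7]
dup -> [7, 7]
mod -> [0]
-2  -> [0, -2]
-   -> [2]
-6  -> [2, -6]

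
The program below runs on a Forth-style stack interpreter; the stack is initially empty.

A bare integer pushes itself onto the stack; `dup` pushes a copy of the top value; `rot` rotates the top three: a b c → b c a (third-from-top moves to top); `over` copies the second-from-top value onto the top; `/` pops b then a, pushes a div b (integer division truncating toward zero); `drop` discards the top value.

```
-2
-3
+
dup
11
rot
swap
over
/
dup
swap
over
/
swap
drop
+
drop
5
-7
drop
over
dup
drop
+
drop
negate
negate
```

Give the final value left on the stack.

-2     -> -2
-3     -> -2 -3
+      -> -5
dup    -> -5 -5
11     -> -5 -5 11
rot    -> -5 11 -5
swap   -> -5 -5 11
over   -> -5 -5 11 -5
/      -> -5 -5 -2
dup    -> -5 -5 -2 -2
swap   -> -5 -5 -2 -2
over   -> -5 -5 -2 -2 -2
/      -> -5 -5 -2 1
swap   -> -5 -5 1 -2
drop   -> -5 -5 1
+      -> -5 -4
drop   -> -5
5      -> -5 5
-7     -> -5 5 -7
drop   -> -5 5
over   -> -5 5 -5
dup    -> -5 5 -5 -5
drop   -> -5 5 -5
+      -> -5 0
drop   -> -5
negate -> 5
negate -> -5

-5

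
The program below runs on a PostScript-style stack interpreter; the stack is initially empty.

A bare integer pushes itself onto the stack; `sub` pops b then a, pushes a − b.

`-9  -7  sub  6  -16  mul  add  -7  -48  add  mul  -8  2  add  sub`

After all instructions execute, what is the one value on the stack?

5396

-9  : [-9]
-7  : [-9, -7]
sub : [-2]
6   : [-2, 6]
-16 : [-2, 6, -16]
mul : [-2, -96]
add : [-98]
-7  : [-98, -7]
-48 : [-98, -7, -48]
add : [-98, -55]
mul : [5390]
-8  : [5390, -8]
2   : [5390, -8, 2]
add : [5390, -6]
sub : [5396]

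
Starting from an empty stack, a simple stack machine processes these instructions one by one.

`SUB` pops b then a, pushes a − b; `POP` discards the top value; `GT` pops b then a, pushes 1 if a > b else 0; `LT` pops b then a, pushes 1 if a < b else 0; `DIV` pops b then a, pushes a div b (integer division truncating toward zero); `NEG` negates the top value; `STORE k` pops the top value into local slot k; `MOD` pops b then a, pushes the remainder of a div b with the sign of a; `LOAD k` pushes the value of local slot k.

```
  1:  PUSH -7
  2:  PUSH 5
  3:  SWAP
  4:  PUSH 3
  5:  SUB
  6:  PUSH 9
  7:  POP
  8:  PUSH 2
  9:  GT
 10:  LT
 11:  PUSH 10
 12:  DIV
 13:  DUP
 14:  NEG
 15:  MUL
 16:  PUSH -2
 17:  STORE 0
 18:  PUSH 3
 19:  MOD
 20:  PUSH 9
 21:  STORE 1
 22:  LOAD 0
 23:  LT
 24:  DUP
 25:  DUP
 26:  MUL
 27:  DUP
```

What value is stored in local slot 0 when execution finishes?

PUSH -7  -7
PUSH 5   -7 5
SWAP     5 -7
PUSH 3   5 -7 3
SUB      5 -10
PUSH 9   5 -10 9
POP      5 -10
PUSH 2   5 -10 2
GT       5 0
LT       0
PUSH 10  0 10
DIV      0
DUP      0 0
NEG      0 0
MUL      0
PUSH -2  0 -2
STORE 0  0
PUSH 3   0 3
MOD      0
PUSH 9   0 9
STORE 1  0
LOAD 0   0 -2
LT       0
DUP      0 0
DUP      0 0 0
MUL      0 0
DUP      0 0 0

-2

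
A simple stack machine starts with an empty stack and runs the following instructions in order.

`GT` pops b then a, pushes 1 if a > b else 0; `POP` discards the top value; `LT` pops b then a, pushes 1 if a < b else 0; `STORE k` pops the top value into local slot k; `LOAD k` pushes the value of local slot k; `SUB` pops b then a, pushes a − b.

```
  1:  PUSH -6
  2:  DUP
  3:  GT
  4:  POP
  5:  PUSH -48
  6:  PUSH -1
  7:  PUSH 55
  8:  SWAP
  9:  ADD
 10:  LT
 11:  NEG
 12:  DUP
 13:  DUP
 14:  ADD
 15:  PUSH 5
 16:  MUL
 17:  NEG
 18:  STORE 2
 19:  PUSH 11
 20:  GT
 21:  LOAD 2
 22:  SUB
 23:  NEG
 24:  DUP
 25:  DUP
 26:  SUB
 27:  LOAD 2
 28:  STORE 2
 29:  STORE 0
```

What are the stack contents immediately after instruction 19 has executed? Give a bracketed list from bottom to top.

[-1, 11]

PUSH -6  : -6
DUP      : -6 -6
GT       : 0
POP      : (empty)
PUSH -48 : -48
PUSH -1  : -48 -1
PUSH 55  : -48 -1 55
SWAP     : -48 55 -1
ADD      : -48 54
LT       : 1
NEG      : -1
DUP      : -1 -1
DUP      : -1 -1 -1
ADD      : -1 -2
PUSH 5   : -1 -2 5
MUL      : -1 -10
NEG      : -1 10
STORE 2  : -1
PUSH 11  : -1 11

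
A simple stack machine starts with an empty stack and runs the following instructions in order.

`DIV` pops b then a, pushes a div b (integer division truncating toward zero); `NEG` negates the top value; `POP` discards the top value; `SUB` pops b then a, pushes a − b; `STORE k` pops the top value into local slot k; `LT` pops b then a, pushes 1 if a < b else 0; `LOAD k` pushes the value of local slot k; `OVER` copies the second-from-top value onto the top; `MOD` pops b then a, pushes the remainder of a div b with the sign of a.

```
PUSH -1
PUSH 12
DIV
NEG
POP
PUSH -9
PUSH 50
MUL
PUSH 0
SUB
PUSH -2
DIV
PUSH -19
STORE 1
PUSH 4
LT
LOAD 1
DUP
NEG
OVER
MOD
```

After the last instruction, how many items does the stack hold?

3

PUSH -1  → [-1]
PUSH 12  → [-1, 12]
DIV      → [0]
NEG      → [0]
POP      → []
PUSH -9  → [-9]
PUSH 50  → [-9, 50]
MUL      → [-450]
PUSH 0   → [-450, 0]
SUB      → [-450]
PUSH -2  → [-450, -2]
DIV      → [225]
PUSH -19 → [225, -19]
STORE 1  → [225]
PUSH 4   → [225, 4]
LT       → [0]
LOAD 1   → [0, -19]
DUP      → [0, -19, -19]
NEG      → [0, -19, 19]
OVER     → [0, -19, 19, -19]
MOD      → [0, -19, 0]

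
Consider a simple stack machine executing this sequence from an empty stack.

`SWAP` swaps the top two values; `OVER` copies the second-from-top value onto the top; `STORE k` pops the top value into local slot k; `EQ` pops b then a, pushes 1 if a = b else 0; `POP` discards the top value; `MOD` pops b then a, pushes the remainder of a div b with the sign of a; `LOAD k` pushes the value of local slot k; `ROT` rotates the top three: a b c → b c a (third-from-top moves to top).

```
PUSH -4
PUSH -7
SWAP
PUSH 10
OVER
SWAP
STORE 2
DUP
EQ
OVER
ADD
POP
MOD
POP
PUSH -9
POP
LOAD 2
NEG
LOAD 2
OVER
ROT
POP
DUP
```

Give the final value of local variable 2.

10

PUSH -4 -> -4
PUSH -7 -> -4 -7
SWAP    -> -7 -4
PUSH 10 -> -7 -4 10
OVER    -> -7 -4 10 -4
SWAP    -> -7 -4 -4 10
STORE 2 -> -7 -4 -4
DUP     -> -7 -4 -4 -4
EQ      -> -7 -4 1
OVER    -> -7 -4 1 -4
ADD     -> -7 -4 -3
POP     -> -7 -4
MOD     -> -3
POP     -> (empty)
PUSH -9 -> -9
POP     -> (empty)
LOAD 2  -> 10
NEG     -> -10
LOAD 2  -> -10 10
OVER    -> -10 10 -10
ROT     -> 10 -10 -10
POP     -> 10 -10
DUP     -> 10 -10 -10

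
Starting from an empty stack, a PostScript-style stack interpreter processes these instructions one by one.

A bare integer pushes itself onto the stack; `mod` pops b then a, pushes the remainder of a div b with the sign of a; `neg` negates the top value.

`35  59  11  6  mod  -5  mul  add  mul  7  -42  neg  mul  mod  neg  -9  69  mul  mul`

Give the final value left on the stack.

35   35
59   35 59
11   35 59 11
6    35 59 11 6
mod  35 59 5
-5   35 59 5 -5
mul  35 59 -25
add  35 34
mul  1190
7    1190 7
-42  1190 7 -42
neg  1190 7 42
mul  1190 294
mod  14
neg  -14
-9   -14 -9
69   -14 -9 69
mul  -14 -621
mul  8694

8694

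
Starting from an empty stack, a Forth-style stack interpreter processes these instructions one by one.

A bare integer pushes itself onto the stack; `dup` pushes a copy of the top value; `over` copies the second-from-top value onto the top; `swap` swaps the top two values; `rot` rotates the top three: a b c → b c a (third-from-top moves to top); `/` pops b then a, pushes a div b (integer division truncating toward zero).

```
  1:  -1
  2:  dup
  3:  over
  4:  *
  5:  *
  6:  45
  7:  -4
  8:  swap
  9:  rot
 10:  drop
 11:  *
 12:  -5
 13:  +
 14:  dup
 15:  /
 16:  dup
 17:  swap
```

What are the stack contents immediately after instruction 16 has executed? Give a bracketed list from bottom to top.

-1   → [-1]
dup  → [-1, -1]
over → [-1, -1, -1]
*    → [-1, 1]
*    → [-1]
45   → [-1, 45]
-4   → [-1, 45, -4]
swap → [-1, -4, 45]
rot  → [-4, 45, -1]
drop → [-4, 45]
*    → [-180]
-5   → [-180, -5]
+    → [-185]
dup  → [-185, -185]
/    → [1]
dup  → [1, 1]

[1, 1]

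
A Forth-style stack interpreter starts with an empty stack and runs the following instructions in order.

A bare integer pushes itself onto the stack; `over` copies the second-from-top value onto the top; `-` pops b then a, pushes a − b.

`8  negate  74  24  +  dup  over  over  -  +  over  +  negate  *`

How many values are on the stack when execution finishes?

8      → [8]
negate → [-8]
74     → [-8, 74]
24     → [-8, 74, 24]
+      → [-8, 98]
dup    → [-8, 98, 98]
over   → [-8, 98, 98, 98]
over   → [-8, 98, 98, 98, 98]
-      → [-8, 98, 98, 0]
+      → [-8, 98, 98]
over   → [-8, 98, 98, 98]
+      → [-8, 98, 196]
negate → [-8, 98, -196]
*      → [-8, -19208]

2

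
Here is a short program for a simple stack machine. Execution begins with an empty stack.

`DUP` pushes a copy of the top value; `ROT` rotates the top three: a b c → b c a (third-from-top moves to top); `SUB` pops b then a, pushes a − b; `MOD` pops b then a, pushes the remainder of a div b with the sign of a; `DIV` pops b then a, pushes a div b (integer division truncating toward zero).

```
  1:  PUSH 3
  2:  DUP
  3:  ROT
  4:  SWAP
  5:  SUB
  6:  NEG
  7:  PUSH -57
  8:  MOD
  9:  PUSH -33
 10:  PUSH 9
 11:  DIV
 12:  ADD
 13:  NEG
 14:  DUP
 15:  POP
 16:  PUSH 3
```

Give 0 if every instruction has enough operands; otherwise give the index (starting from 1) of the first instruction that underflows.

PUSH 3 → 3
DUP    → 3 3
ROT  — needs 3 operands, stack has 2 → underflow

3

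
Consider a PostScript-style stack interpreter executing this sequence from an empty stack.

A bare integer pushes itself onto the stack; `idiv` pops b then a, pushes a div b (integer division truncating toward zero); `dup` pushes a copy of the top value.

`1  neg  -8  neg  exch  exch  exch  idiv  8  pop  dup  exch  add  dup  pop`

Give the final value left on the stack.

-16

1    : 1
neg  : -1
-8   : -1 -8
neg  : -1 8
exch : 8 -1
exch : -1 8
exch : 8 -1
idiv : -8
8    : -8 8
pop  : -8
dup  : -8 -8
exch : -8 -8
add  : -16
dup  : -16 -16
pop  : -16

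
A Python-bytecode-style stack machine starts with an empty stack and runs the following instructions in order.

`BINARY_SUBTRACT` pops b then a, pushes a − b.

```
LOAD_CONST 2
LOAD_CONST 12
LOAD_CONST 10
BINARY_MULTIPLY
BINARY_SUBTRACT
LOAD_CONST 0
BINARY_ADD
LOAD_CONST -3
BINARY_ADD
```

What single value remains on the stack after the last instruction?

-121

LOAD_CONST 2    → 2
LOAD_CONST 12   → 2 12
LOAD_CONST 10   → 2 12 10
BINARY_MULTIPLY → 2 120
BINARY_SUBTRACT → -118
LOAD_CONST 0    → -118 0
BINARY_ADD      → -118
LOAD_CONST -3   → -118 -3
BINARY_ADD      → -121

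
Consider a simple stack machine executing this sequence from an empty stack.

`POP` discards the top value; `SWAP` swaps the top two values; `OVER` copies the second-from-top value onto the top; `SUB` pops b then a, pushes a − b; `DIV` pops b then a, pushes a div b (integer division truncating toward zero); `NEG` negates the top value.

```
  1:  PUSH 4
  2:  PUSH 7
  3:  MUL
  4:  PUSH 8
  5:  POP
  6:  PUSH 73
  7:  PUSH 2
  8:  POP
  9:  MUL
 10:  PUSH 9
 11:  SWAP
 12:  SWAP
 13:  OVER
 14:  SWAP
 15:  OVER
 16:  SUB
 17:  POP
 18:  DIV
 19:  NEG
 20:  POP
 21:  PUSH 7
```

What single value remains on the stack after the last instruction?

7

PUSH 4  : [4]
PUSH 7  : [4, 7]
MUL     : [28]
PUSH 8  : [28, 8]
POP     : [28]
PUSH 73 : [28, 73]
PUSH 2  : [28, 73, 2]
POP     : [28, 73]
MUL     : [2044]
PUSH 9  : [2044, 9]
SWAP    : [9, 2044]
SWAP    : [2044, 9]
OVER    : [2044, 9, 2044]
SWAP    : [2044, 2044, 9]
OVER    : [2044, 2044, 9, 2044]
SUB     : [2044, 2044, -2035]
POP     : [2044, 2044]
DIV     : [1]
NEG     : [-1]
POP     : []
PUSH 7  : [7]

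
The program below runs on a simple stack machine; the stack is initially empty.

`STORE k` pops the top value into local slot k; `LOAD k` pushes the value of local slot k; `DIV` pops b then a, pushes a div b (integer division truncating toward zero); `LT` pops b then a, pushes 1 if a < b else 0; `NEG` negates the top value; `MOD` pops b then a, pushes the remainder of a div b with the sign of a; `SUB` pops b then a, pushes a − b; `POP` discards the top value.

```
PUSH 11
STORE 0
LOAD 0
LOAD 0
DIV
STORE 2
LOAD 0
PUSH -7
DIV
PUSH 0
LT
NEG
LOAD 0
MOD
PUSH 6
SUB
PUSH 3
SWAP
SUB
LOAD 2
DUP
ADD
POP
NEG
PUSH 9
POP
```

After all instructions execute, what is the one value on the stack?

-10

PUSH 11 : [11]
STORE 0 : []
LOAD 0  : [11]
LOAD 0  : [11, 11]
DIV     : [1]
STORE 2 : []
LOAD 0  : [11]
PUSH -7 : [11, -7]
DIV     : [-1]
PUSH 0  : [-1, 0]
LT      : [1]
NEG     : [-1]
LOAD 0  : [-1, 11]
MOD     : [-1]
PUSH 6  : [-1, 6]
SUB     : [-7]
PUSH 3  : [-7, 3]
SWAP    : [3, -7]
SUB     : [10]
LOAD 2  : [10, 1]
DUP     : [10, 1, 1]
ADD     : [10, 2]
POP     : [10]
NEG     : [-10]
PUSH 9  : [-10, 9]
POP     : [-10]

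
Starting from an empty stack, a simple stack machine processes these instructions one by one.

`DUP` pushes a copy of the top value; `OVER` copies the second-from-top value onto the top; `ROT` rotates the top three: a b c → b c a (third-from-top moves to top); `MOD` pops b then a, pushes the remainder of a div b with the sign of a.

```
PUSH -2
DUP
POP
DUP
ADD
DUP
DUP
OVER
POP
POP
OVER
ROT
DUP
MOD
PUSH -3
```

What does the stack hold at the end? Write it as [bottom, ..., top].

PUSH -2 → -2
DUP     → -2 -2
POP     → -2
DUP     → -2 -2
ADD     → -4
DUP     → -4 -4
DUP     → -4 -4 -4
OVER    → -4 -4 -4 -4
POP     → -4 -4 -4
POP     → -4 -4
OVER    → -4 -4 -4
ROT     → -4 -4 -4
DUP     → -4 -4 -4 -4
MOD     → -4 -4 0
PUSH -3 → -4 -4 0 -3

[-4, -4, 0, -3]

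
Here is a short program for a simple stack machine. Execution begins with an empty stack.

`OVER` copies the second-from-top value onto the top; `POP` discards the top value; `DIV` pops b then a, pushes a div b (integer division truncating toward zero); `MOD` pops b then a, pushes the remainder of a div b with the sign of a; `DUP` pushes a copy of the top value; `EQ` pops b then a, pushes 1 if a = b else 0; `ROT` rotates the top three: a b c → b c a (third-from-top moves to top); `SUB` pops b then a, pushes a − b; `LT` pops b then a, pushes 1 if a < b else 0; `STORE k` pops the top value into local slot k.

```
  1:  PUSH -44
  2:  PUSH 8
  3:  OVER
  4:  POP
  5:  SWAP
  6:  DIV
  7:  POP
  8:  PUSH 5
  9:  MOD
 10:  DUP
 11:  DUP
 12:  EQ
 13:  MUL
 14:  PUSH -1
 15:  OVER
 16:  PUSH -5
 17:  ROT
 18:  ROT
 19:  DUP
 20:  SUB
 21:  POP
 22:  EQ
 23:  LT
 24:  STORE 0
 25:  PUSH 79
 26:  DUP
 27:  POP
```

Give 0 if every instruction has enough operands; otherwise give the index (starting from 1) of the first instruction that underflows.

PUSH -44 : [-44]
PUSH 8   : [-44, 8]
OVER     : [-44, 8, -44]
POP      : [-44, 8]
SWAP     : [8, -44]
DIV      : [0]
POP      : []
PUSH 5   : [5]
MOD  — needs 2 operands, stack has 1 → underflow

9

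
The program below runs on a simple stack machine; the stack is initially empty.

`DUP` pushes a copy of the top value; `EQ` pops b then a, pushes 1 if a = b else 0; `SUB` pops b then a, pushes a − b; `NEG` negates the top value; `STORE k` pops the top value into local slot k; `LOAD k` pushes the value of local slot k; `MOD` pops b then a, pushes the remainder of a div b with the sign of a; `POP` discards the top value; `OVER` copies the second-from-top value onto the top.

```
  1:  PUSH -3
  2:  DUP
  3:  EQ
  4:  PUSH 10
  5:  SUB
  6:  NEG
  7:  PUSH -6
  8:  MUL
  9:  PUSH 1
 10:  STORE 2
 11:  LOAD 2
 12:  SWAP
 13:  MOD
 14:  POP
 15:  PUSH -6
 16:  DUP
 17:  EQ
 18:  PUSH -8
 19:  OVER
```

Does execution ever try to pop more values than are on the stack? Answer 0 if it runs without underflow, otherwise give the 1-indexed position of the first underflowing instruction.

0

PUSH -3 -> [-3]
DUP     -> [-3, -3]
EQ      -> [1]
PUSH 10 -> [1, 10]
SUB     -> [-9]
NEG     -> [9]
PUSH -6 -> [9, -6]
MUL     -> [-54]
PUSH 1  -> [-54, 1]
STORE 2 -> [-54]
LOAD 2  -> [-54, 1]
SWAP    -> [1, -54]
MOD     -> [1]
POP     -> []
PUSH -6 -> [-6]
DUP     -> [-6, -6]
EQ      -> [1]
PUSH -8 -> [1, -8]
OVER    -> [1, -8, 1]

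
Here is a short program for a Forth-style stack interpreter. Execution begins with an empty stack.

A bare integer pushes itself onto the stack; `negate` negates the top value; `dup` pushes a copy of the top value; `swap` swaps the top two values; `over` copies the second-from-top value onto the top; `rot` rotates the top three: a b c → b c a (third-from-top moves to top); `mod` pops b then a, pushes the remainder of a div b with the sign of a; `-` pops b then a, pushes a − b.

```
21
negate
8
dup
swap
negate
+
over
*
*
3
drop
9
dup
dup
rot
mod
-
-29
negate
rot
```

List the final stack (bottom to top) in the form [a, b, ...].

[9, 29, 0]

21     : 21
negate : -21
8      : -21 8
dup    : -21 8 8
swap   : -21 8 8
negate : -21 8 -8
+      : -21 0
over   : -21 0 -21
*      : -21 0
*      : 0
3      : 0 3
drop   : 0
9      : 0 9
dup    : 0 9 9
dup    : 0 9 9 9
rot    : 0 9 9 9
mod    : 0 9 0
-      : 0 9
-29    : 0 9 -29
negate : 0 9 29
rot    : 9 29 0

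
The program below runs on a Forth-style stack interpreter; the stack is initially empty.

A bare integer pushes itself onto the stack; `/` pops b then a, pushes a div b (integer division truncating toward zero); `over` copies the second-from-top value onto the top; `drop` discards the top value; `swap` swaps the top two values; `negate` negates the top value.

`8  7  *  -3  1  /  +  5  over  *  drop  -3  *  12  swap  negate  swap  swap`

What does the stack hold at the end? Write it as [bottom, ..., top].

[12, 159]

8      : 8
7      : 8 7
*      : 56
-3     : 56 -3
1      : 56 -3 1
/      : 56 -3
+      : 53
5      : 53 5
over   : 53 5 53
*      : 53 265
drop   : 53
-3     : 53 -3
*      : -159
12     : -159 12
swap   : 12 -159
negate : 12 159
swap   : 159 12
swap   : 12 159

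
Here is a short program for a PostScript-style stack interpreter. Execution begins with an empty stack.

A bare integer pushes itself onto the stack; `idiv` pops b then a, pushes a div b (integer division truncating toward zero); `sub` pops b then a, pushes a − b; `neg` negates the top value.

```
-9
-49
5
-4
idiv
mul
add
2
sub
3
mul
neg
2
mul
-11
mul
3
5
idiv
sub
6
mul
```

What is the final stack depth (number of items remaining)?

-9   -> -9
-49  -> -9 -49
5    -> -9 -49 5
-4   -> -9 -49 5 -4
idiv -> -9 -49 -1
mul  -> -9 49
add  -> 40
2    -> 40 2
sub  -> 38
3    -> 38 3
mul  -> 114
neg  -> -114
2    -> -114 2
mul  -> -228
-11  -> -228 -11
mul  -> 2508
3    -> 2508 3
5    -> 2508 3 5
idiv -> 2508 0
sub  -> 2508
6    -> 2508 6
mul  -> 15048

1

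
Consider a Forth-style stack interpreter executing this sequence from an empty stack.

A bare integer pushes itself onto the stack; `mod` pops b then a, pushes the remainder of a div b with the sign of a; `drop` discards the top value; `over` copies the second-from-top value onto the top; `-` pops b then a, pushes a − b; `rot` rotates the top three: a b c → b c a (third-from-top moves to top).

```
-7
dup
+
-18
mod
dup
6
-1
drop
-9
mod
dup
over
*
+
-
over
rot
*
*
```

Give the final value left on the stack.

-10976

-7   -> -7
dup  -> -7 -7
+    -> -14
-18  -> -14 -18
mod  -> -14
dup  -> -14 -14
6    -> -14 -14 6
-1   -> -14 -14 6 -1
drop -> -14 -14 6
-9   -> -14 -14 6 -9
mod  -> -14 -14 6
dup  -> -14 -14 6 6
over -> -14 -14 6 6 6
*    -> -14 -14 6 36
+    -> -14 -14 42
-    -> -14 -56
over -> -14 -56 -14
rot  -> -56 -14 -14
*    -> -56 196
*    -> -10976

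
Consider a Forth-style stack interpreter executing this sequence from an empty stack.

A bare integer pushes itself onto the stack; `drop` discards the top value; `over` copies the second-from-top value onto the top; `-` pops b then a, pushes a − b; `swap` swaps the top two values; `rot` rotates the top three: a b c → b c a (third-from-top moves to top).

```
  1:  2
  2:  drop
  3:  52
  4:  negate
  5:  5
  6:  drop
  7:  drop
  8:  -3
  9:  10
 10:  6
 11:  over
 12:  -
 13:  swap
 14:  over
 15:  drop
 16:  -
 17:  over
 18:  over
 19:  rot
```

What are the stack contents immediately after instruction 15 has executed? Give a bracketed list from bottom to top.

[-3, -4, 10]

2      → 2
drop   → (empty)
52     → 52
negate → -52
5      → -52 5
drop   → -52
drop   → (empty)
-3     → -3
10     → -3 10
6      → -3 10 6
over   → -3 10 6 10
-      → -3 10 -4
swap   → -3 -4 10
over   → -3 -4 10 -4
drop   → -3 -4 10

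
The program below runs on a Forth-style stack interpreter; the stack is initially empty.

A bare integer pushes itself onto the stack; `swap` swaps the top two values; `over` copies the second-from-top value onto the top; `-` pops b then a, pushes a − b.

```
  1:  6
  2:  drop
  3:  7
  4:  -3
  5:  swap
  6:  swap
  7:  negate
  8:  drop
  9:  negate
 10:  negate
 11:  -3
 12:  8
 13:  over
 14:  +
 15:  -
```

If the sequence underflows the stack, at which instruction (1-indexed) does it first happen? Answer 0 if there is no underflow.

6      : [6]
drop   : []
7      : [7]
-3     : [7, -3]
swap   : [-3, 7]
swap   : [7, -3]
negate : [7, 3]
drop   : [7]
negate : [-7]
negate : [7]
-3     : [7, -3]
8      : [7, -3, 8]
over   : [7, -3, 8, -3]
+      : [7, -3, 5]
-      : [7, -8]

0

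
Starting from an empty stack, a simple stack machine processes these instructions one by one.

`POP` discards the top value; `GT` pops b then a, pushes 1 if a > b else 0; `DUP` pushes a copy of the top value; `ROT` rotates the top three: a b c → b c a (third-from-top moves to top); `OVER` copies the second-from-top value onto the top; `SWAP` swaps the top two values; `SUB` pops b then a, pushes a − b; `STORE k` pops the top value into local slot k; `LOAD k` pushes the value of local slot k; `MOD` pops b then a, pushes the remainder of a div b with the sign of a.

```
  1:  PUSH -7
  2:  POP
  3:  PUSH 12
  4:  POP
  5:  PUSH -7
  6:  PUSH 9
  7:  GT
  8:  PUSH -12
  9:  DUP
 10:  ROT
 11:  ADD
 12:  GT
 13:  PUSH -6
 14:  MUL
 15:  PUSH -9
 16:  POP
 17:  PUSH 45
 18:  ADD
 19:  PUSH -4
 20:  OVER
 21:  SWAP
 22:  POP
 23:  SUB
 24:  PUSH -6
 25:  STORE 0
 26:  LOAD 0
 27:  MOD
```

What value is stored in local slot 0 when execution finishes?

PUSH -7  -> [-7]
POP      -> []
PUSH 12  -> [12]
POP      -> []
PUSH -7  -> [-7]
PUSH 9   -> [-7, 9]
GT       -> [0]
PUSH -12 -> [0, -12]
DUP      -> [0, -12, -12]
ROT      -> [-12, -12, 0]
ADD      -> [-12, -12]
GT       -> [0]
PUSH -6  -> [0, -6]
MUL      -> [0]
PUSH -9  -> [0, -9]
POP      -> [0]
PUSH 45  -> [0, 45]
ADD      -> [45]
PUSH -4  -> [45, -4]
OVER     -> [45, -4, 45]
SWAP     -> [45, 45, -4]
POP      -> [45, 45]
SUB      -> [0]
PUSH -6  -> [0, -6]
STORE 0  -> [0]
LOAD 0   -> [0, -6]
MOD      -> [0]

-6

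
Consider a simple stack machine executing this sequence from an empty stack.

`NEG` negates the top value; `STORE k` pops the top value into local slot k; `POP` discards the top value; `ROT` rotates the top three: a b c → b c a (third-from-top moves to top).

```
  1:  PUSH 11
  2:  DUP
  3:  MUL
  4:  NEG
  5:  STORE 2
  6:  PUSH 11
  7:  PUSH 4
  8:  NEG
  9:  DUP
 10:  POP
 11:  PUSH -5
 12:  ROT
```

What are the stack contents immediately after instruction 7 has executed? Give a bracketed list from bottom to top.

PUSH 11  11
DUP      11 11
MUL      121
NEG      -121
STORE 2  (empty)
PUSH 11  11
PUSH 4   11 4

[11, 4]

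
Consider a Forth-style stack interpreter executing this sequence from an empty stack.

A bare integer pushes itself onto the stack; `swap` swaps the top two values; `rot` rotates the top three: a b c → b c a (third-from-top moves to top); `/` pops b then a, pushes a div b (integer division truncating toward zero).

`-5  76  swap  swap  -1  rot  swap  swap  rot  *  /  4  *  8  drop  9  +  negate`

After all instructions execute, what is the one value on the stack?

-9

-5     → -5
76     → -5 76
swap   → 76 -5
swap   → -5 76
-1     → -5 76 -1
rot    → 76 -1 -5
swap   → 76 -5 -1
swap   → 76 -1 -5
rot    → -1 -5 76
*      → -1 -380
/      → 0
4      → 0 4
*      → 0
8      → 0 8
drop   → 0
9      → 0 9
+      → 9
negate → -9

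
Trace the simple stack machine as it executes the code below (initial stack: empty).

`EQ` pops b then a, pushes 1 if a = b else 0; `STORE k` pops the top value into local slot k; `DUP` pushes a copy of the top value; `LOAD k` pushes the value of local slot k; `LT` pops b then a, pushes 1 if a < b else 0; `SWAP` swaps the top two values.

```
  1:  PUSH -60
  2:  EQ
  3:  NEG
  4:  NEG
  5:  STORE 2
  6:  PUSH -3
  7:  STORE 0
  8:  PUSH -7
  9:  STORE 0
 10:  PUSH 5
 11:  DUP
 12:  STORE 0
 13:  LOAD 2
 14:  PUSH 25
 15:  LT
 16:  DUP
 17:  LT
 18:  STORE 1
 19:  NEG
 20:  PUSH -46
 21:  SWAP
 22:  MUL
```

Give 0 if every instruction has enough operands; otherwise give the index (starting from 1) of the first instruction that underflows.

PUSH -60 : -60
EQ  — needs 2 operands, stack has 1 → underflow

2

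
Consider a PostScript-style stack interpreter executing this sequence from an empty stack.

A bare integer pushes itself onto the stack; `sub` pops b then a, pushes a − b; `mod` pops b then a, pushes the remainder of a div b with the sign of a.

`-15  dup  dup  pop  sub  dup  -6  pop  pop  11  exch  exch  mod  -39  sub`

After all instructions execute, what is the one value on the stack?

39

-15   -15
dup   -15 -15
dup   -15 -15 -15
pop   -15 -15
sub   0
dup   0 0
-6    0 0 -6
pop   0 0
pop   0
11    0 11
exch  11 0
exch  0 11
mod   0
-39   0 -39
sub   39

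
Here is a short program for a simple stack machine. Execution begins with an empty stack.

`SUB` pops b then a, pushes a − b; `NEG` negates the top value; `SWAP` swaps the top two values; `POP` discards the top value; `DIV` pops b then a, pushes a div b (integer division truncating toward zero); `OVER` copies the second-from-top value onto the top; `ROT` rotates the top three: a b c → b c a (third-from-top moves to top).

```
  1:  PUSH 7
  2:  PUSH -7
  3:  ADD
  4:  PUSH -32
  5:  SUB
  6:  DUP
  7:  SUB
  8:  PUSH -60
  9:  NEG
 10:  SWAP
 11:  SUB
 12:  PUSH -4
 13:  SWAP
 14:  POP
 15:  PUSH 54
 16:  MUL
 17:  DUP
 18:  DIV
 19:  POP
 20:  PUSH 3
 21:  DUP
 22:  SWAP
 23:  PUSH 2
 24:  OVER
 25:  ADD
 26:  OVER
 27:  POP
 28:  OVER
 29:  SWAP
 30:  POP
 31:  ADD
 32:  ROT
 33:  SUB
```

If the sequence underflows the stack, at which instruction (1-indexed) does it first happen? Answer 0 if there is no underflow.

32

PUSH 7   : 7
PUSH -7  : 7 -7
ADD      : 0
PUSH -32 : 0 -32
SUB      : 32
DUP      : 32 32
SUB      : 0
PUSH -60 : 0 -60
NEG      : 0 60
SWAP     : 60 0
SUB      : 60
PUSH -4  : 60 -4
SWAP     : -4 60
POP      : -4
PUSH 54  : -4 54
MUL      : -216
DUP      : -216 -216
DIV      : 1
POP      : (empty)
PUSH 3   : 3
DUP      : 3 3
SWAP     : 3 3
PUSH 2   : 3 3 2
OVER     : 3 3 2 3
ADD      : 3 3 5
OVER     : 3 3 5 3
POP      : 3 3 5
OVER     : 3 3 5 3
SWAP     : 3 3 3 5
POP      : 3 3 3
ADD      : 3 6
ROT  — needs 3 operands, stack has 2 → underflow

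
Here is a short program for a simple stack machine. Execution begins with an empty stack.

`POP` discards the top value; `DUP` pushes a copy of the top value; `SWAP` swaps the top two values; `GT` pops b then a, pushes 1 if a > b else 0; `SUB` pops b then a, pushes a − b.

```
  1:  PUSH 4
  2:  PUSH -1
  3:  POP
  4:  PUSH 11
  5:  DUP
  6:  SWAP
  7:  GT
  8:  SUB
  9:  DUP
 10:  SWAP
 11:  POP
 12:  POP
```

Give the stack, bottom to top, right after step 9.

[4, 4]

PUSH 4   [4]
PUSH -1  [4, -1]
POP      [4]
PUSH 11  [4, 11]
DUP      [4, 11, 11]
SWAP     [4, 11, 11]
GT       [4, 0]
SUB      [4]
DUP      [4, 4]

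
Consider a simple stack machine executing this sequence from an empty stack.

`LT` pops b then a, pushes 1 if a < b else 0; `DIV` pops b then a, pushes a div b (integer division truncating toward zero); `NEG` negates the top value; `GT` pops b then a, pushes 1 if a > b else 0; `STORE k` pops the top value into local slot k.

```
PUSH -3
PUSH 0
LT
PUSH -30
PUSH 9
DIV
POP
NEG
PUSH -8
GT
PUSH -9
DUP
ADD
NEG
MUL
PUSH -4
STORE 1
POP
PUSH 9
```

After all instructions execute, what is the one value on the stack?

9

PUSH -3  -> -3
PUSH 0   -> -3 0
LT       -> 1
PUSH -30 -> 1 -30
PUSH 9   -> 1 -30 9
DIV      -> 1 -3
POP      -> 1
NEG      -> -1
PUSH -8  -> -1 -8
GT       -> 1
PUSH -9  -> 1 -9
DUP      -> 1 -9 -9
ADD      -> 1 -18
NEG      -> 1 18
MUL      -> 18
PUSH -4  -> 18 -4
STORE 1  -> 18
POP      -> (empty)
PUSH 9   -> 9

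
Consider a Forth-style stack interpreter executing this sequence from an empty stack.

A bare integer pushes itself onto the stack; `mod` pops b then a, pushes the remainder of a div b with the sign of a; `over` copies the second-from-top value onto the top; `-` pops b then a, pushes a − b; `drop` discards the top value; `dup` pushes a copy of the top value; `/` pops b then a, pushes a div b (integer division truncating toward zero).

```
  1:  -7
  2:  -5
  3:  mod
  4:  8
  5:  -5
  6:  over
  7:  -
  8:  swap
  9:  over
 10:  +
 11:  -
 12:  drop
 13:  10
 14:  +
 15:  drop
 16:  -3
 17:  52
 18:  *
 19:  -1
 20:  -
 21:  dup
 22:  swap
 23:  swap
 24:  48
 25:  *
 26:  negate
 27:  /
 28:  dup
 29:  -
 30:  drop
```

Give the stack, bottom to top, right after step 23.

[-155, -155]

-7   -> [-7]
-5   -> [-7, -5]
mod  -> [-2]
8    -> [-2, 8]
-5   -> [-2, 8, -5]
over -> [-2, 8, -5, 8]
-    -> [-2, 8, -13]
swap -> [-2, -13, 8]
over -> [-2, -13, 8, -13]
+    -> [-2, -13, -5]
-    -> [-2, -8]
drop -> [-2]
10   -> [-2, 10]
+    -> [8]
drop -> []
-3   -> [-3]
52   -> [-3, 52]
*    -> [-156]
-1   -> [-156, -1]
-    -> [-155]
dup  -> [-155, -155]
swap -> [-155, -155]
swap -> [-155, -155]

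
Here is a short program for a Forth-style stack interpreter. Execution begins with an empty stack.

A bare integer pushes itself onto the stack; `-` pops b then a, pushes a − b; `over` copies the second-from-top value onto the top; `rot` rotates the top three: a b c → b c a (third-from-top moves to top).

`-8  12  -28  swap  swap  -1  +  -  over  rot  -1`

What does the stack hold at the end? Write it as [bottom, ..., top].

-8   → -8
12   → -8 12
-28  → -8 12 -28
swap → -8 -28 12
swap → -8 12 -28
-1   → -8 12 -28 -1
+    → -8 12 -29
-    → -8 41
over → -8 41 -8
rot  → 41 -8 -8
-1   → 41 -8 -8 -1

[41, -8, -8, -1]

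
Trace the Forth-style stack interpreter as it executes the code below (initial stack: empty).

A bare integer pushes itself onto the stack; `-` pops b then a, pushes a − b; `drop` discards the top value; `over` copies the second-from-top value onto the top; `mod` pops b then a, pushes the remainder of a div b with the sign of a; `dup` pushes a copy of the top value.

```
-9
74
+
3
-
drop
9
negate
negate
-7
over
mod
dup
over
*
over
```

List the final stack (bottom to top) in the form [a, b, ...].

[9, -7, 49, -7]

-9     -> [-9]
74     -> [-9, 74]
+      -> [65]
3      -> [65, 3]
-      -> [62]
drop   -> []
9      -> [9]
negate -> [-9]
negate -> [9]
-7     -> [9, -7]
over   -> [9, -7, 9]
mod    -> [9, -7]
dup    -> [9, -7, -7]
over   -> [9, -7, -7, -7]
*      -> [9, -7, 49]
over   -> [9, -7, 49, -7]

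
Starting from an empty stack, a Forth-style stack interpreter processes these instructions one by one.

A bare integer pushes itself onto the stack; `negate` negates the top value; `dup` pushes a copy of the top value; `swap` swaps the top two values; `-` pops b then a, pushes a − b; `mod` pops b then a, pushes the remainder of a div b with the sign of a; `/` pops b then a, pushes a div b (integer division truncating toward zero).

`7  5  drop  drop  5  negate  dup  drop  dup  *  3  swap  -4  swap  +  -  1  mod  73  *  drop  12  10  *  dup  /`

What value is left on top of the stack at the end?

7      : [7]
5      : [7, 5]
drop   : [7]
drop   : []
5      : [5]
negate : [-5]
dup    : [-5, -5]
drop   : [-5]
dup    : [-5, -5]
*      : [25]
3      : [25, 3]
swap   : [3, 25]
-4     : [3, 25, -4]
swap   : [3, -4, 25]
+      : [3, 21]
-      : [-18]
1      : [-18, 1]
mod    : [0]
73     : [0, 73]
*      : [0]
drop   : []
12     : [12]
10     : [12, 10]
*      : [120]
dup    : [120, 120]
/      : [1]

1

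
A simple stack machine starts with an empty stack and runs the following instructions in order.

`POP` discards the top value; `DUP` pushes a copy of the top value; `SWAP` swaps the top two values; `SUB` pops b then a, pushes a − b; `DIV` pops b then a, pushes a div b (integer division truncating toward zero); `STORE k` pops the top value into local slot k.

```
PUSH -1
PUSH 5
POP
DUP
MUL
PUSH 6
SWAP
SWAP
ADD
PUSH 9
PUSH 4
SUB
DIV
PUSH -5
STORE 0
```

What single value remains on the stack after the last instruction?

PUSH -1 → [-1]
PUSH 5  → [-1, 5]
POP     → [-1]
DUP     → [-1, -1]
MUL     → [1]
PUSH 6  → [1, 6]
SWAP    → [6, 1]
SWAP    → [1, 6]
ADD     → [7]
PUSH 9  → [7, 9]
PUSH 4  → [7, 9, 4]
SUB     → [7, 5]
DIV     → [1]
PUSH -5 → [1, -5]
STORE 0 → [1]

1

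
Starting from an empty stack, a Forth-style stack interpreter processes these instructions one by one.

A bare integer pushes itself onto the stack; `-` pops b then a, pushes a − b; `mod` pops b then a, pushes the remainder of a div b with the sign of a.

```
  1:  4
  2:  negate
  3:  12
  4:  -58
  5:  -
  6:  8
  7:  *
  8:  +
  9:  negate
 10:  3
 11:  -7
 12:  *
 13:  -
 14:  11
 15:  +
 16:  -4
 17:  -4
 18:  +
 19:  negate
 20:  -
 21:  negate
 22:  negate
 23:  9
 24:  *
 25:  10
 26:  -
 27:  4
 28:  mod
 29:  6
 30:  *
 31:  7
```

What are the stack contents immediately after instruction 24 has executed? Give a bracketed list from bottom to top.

4      : 4
negate : -4
12     : -4 12
-58    : -4 12 -58
-      : -4 70
8      : -4 70 8
*      : -4 560
+      : 556
negate : -556
3      : -556 3
-7     : -556 3 -7
*      : -556 -21
-      : -535
11     : -535 11
+      : -524
-4     : -524 -4
-4     : -524 -4 -4
+      : -524 -8
negate : -524 8
-      : -532
negate : 532
negate : -532
9      : -532 9
*      : -4788

[-4788]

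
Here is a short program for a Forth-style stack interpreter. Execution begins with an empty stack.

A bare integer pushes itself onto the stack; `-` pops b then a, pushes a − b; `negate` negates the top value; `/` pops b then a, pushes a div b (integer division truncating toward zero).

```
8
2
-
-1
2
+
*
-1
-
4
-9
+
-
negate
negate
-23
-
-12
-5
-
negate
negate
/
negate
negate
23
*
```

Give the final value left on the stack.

-115

8      → 8
2      → 8 2
-      → 6
-1     → 6 -1
2      → 6 -1 2
+      → 6 1
*      → 6
-1     → 6 -1
-      → 7
4      → 7 4
-9     → 7 4 -9
+      → 7 -5
-      → 12
negate → -12
negate → 12
-23    → 12 -23
-      → 35
-12    → 35 -12
-5     → 35 -12 -5
-      → 35 -7
negate → 35 7
negate → 35 -7
/      → -5
negate → 5
negate → -5
23     → -5 23
*      → -115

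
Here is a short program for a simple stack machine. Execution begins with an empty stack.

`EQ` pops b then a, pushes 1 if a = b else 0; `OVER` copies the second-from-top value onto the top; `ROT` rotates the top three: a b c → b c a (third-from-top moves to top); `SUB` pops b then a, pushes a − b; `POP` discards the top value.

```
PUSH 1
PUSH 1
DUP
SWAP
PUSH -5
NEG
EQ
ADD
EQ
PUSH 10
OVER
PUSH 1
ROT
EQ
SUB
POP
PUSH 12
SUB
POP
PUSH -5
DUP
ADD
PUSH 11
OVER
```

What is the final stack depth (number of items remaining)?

PUSH 1  → [1]
PUSH 1  → [1, 1]
DUP     → [1, 1, 1]
SWAP    → [1, 1, 1]
PUSH -5 → [1, 1, 1, -5]
NEG     → [1, 1, 1, 5]
EQ      → [1, 1, 0]
ADD     → [1, 1]
EQ      → [1]
PUSH 10 → [1, 10]
OVER    → [1, 10, 1]
PUSH 1  → [1, 10, 1, 1]
ROT     → [1, 1, 1, 10]
EQ      → [1, 1, 0]
SUB     → [1, 1]
POP     → [1]
PUSH 12 → [1, 12]
SUB     → [-11]
POP     → []
PUSH -5 → [-5]
DUP     → [-5, -5]
ADD     → [-10]
PUSH 11 → [-10, 11]
OVER    → [-10, 11, -10]

3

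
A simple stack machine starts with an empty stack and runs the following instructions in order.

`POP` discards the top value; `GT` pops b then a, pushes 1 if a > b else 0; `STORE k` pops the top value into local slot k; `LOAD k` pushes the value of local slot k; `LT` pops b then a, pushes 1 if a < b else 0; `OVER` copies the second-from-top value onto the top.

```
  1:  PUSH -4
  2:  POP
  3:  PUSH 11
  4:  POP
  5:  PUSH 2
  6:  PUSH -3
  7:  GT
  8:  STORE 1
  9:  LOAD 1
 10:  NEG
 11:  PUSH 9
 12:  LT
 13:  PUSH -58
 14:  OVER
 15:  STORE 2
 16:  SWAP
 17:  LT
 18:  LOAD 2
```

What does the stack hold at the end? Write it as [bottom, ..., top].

[1, 1]

PUSH -4  -> [-4]
POP      -> []
PUSH 11  -> [11]
POP      -> []
PUSH 2   -> [2]
PUSH -3  -> [2, -3]
GT       -> [1]
STORE 1  -> []
LOAD 1   -> [1]
NEG      -> [-1]
PUSH 9   -> [-1, 9]
LT       -> [1]
PUSH -58 -> [1, -58]
OVER     -> [1, -58, 1]
STORE 2  -> [1, -58]
SWAP     -> [-58, 1]
LT       -> [1]
LOAD 2   -> [1, 1]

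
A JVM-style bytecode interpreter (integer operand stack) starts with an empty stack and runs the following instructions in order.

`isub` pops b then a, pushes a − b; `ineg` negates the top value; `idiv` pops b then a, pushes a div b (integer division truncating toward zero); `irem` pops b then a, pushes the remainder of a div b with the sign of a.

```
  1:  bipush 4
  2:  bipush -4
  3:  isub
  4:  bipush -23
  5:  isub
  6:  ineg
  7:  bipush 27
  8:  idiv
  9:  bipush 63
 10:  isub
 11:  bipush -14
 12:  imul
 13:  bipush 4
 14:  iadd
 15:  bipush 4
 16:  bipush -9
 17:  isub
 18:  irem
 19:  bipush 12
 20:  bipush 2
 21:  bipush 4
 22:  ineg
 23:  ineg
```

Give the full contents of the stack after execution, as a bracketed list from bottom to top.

bipush 4    4
bipush -4   4 -4
isub        8
bipush -23  8 -23
isub        31
ineg        -31
bipush 27   -31 27
idiv        -1
bipush 63   -1 63
isub        -64
bipush -14  -64 -14
imul        896
bipush 4    896 4
iadd        900
bipush 4    900 4
bipush -9   900 4 -9
isub        900 13
irem        3
bipush 12   3 12
bipush 2    3 12 2
bipush 4    3 12 2 4
ineg        3 12 2 -4
ineg        3 12 2 4

[3, 12, 2, 4]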